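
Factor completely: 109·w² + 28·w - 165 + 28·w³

Testing divisors of the constant over divisors of the leading coefficient, w = 1 is a root, giving the factor (w - 1) and quotient 28·w² + 137·w + 165.
The remaining quadratic factors as (4·w + 11)(7·w + 15).

(4·w + 11)·(7·w + 15)·(w - 1)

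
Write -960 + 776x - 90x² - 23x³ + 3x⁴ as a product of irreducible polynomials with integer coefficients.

(3x - 5)(x + 6)(x - 4)(x - 8)

Testing divisors of the constant over divisors of the leading coefficient, x = 5/3 is a root, so (3x - 5) divides it; the quotient is x³ - 6x² - 40x + 192.
Then x = 4 is a root, giving the factor (x - 4) and quotient x² - 2x - 48.
The remaining quadratic factors as (x + 6)(x - 8).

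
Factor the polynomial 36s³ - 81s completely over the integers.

9s(2s + 3)(2s - 3)

Factor out 9s, leaving 4s² - 9, which is a difference of two squares.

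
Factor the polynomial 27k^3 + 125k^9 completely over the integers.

k^3(5k^2 + 3)(25k^4 − 15k^2 + 9)

Factor out k^3 first: what remains is 125k^6 + 27.
Recognize a sum of cubes with the parts 5k^2 and 3.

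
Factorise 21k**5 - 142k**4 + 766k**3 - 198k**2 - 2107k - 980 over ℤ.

By the rational root theorem, k = -1 is a root, so (k + 1) divides it; the quotient is 21k**4 - 163k**3 + 929k**2 - 1127k - 980.
Continuing, k = -4/7 is a root, giving the factor (7k + 4) and quotient 3k**3 - 25k**2 + 147k - 245.
Continuing, k = 7/3 is a root, giving the factor (3k - 7) and quotient k**2 - 6k + 35.
The quadratic k**2 - 6k + 35 has discriminant -104 < 0 and is irreducible over ℤ.

(3k - 7)(7k + 4)(k + 1)(k**2 - 6k + 35)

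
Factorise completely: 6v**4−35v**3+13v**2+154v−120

(6v−5)(v+2)(v−3)(v−4)

Among the possible rational roots, v = −2 is a root, so (v+2) is a factor; dividing leaves 6v**3−47v**2+107v−60.
Continuing, v = 5/6 is a root, giving the factor (6v−5) and quotient v**2−7v+12.
The remaining quadratic factors as (v−4)(v−3).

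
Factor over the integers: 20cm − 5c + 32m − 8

(4m − 1)(5c + 8)

Group as (20cm − 5c) + (32m − 8) = 5c(4m − 1) + 8(4m − 1).
Both groups share the factor (4m − 1).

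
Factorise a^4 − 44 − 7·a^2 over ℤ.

(a^2 + 4)·(a^2 − 11)

Substitute u = a^2 to get a quadratic in u, then factor.
a^2 + 4 is irreducible over ℤ (sum of squares).
a^2 − 11 is irreducible over ℤ (11 is not a perfect square).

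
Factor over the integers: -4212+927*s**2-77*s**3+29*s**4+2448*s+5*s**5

Among the possible rational roots, s = 6/5 is a root, giving the factor (5*s-6) and quotient s**4+7*s**3-7*s**2+177*s+702.
Continuing, s = -9 is a root, giving the factor (s+9) and quotient s**3-2*s**2+11*s+78.
Then s = -3 is a root, so (s+3) divides it; the quotient is s**2-5*s+26.
The quadratic s**2-5*s+26 has discriminant -79 < 0 and is irreducible over ℤ.

(5*s-6)*(s+3)*(s+9)*(s**2-5*s+26)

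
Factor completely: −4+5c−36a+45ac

(5c−4)(9a+1)

Group as (45ac−36a) + (5c−4) = 9a(5c−4) + (5c−4).
Both groups share the factor (5c−4).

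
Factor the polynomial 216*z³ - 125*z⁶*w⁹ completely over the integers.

-z³*(5*z*w³ - 6)*(25*z²*w⁶ + 30*z*w³ + 36)

Every term has a factor of z³; factoring it out leaves -125*z³*w⁹ + 216.
Recognize a difference of cubes with the parts 6 and 5*z*w³.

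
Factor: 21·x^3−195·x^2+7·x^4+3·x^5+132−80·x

Testing divisors of the constant over divisors of the leading coefficient, x = 3 is a root, so (x−3) divides it; the quotient is 3·x^4+16·x^3+69·x^2+12·x−44.
Then x = −1 is a root, so (x+1) is a factor; dividing leaves 3·x^3+13·x^2+56·x−44.
Continuing, x = 2/3 is a root, giving the factor (3·x−2) and quotient x^2+5·x+22.
The quadratic x^2+5·x+22 has discriminant −63 < 0 and is irreducible over ℤ.

(3·x−2)·(x+1)·(x−3)·(x^2+5·x+22)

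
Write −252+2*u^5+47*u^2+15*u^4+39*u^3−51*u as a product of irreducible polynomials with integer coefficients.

(2*u−3)*(u+3)*(u+4)*(u^2+2*u+7)

Trying the rational-root candidates, u = −4 is a root, so (u+4) is a factor; dividing leaves 2*u^4+7*u^3+11*u^2+3*u−63.
Continuing, u = −3 is a root, so (u+3) is a factor; dividing leaves 2*u^3+u^2+8*u−21.
Continuing, u = 3/2 is a root, giving the factor (2*u−3) and quotient u^2+2*u+7.
The quadratic u^2+2*u+7 has discriminant −24 < 0 and is irreducible over ℤ.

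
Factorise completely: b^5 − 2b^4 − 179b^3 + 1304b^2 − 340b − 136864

By the rational root theorem, b = 13 is a root, so (b − 13) divides it; the quotient is b^4 + 11b^3 − 36b^2 + 836b + 10528.
Next, b = −8 is a root, giving the factor (b + 8) and quotient b^3 + 3b^2 − 60b + 1316.
Then b = −14 is a root, so (b + 14) is a factor; dividing leaves b^2 − 11b + 94.
The quadratic b^2 − 11b + 94 has discriminant −255 < 0 and is irreducible over ℤ.

(b + 14)(b + 8)(b − 13)(b^2 − 11b + 94)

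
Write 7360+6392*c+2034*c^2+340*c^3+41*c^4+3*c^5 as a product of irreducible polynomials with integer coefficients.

Testing divisors of the constant over divisors of the leading coefficient, c = -8/3 is a root, giving the factor (3*c+8) and quotient c^4+11*c^3+84*c^2+454*c+920.
Then c = -4 is a root, so (c+4) divides it; the quotient is c^3+7*c^2+56*c+230.
Next, c = -5 is a root, so (c+5) divides it; the quotient is c^2+2*c+46.
The quadratic c^2+2*c+46 has discriminant -180 < 0 and is irreducible over ℤ.

(3*c+8)*(c+4)*(c+5)*(c^2+2*c+46)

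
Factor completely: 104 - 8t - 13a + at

(a - 8)(t - 13)

Group as (at - 13a) + (-8t + 104) = a(t - 13) - 8(t - 13).
Both groups share the factor (t - 13).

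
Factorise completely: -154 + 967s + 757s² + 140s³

(4s + 11)(5s + 14)(7s - 1)

Trying the rational-root candidates, s = -11/4 is a root, so (4s + 11) is a factor; dividing leaves 35s² + 93s - 14.
The remaining quadratic factors as (5s + 14)(7s - 1).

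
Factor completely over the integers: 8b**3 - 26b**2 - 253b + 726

Among the possible rational roots, b = 11/4 is a root, so (4b - 11) is a factor; dividing leaves 2b**2 - b - 66.
The remaining quadratic factors as (b - 6)(2b + 11).

(2b + 11)(4b - 11)(b - 6)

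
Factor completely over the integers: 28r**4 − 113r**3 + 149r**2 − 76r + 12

Testing divisors of the constant over divisors of the leading coefficient, r = 1 is a root, so (r − 1) is a factor; dividing leaves 28r**3 − 85r**2 + 64r − 12.
Continuing, r = 3/4 is a root, giving the factor (4r − 3) and quotient 7r**2 − 16r + 4.
The remaining quadratic factors as (r − 2)(7r − 2).

(4r − 3)(7r − 2)(r − 1)(r − 2)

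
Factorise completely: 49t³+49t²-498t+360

(7t-15)(7t-6)(t+4)

By the rational root theorem, t = 6/7 is a root, so (7t-6) divides it; the quotient is 7t²+13t-60.
The remaining quadratic factors as (t+4)(7t-15).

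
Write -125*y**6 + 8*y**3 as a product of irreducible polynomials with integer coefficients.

-y**3*(5*y - 2)*(25*y**2 + 10*y + 4)

Pull out the common factor y**3, leaving -125*y**3 + 8.
Recognize a difference of cubes with the parts 2 and 5*y.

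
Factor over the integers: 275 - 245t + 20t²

Pull out the common factor 5, then factor the remaining trinomial.

5(4t - 5)(t - 11)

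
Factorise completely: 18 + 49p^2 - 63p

Need a pair with product 49·18 = 882 and sum -63: that's -42 and -21.
Split the middle term: 49p^2 - 42p - 21p + 18 = 7p(7p - 6) - 3(7p - 6).

(7p - 3)(7p - 6)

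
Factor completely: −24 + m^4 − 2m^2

Substitute u = m^2 to get a quadratic in u, then factor.
m^2 + 4 is irreducible over ℤ (sum of squares).
m^2 − 6 is irreducible over ℤ (6 is not a perfect square).

(m^2 + 4)(m^2 − 6)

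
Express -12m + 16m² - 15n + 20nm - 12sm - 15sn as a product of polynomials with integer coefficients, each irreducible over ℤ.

-(3s - 4m + 3)(5n + 4m)

Group: -3s(5n + 4m) + (4m - 3)(5n + 4m); both groups contain (5n + 4m).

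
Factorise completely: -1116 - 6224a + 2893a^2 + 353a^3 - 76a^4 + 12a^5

By the rational root theorem, a = -1/6 is a root, so (6a + 1) is a factor; dividing leaves 2a^4 - 13a^3 + 61a^2 + 472a - 1116.
Then a = 2 is a root, giving the factor (a - 2) and quotient 2a^3 - 9a^2 + 43a + 558.
Next, a = -9/2 is a root, so (2a + 9) is a factor; dividing leaves a^2 - 9a + 62.
The quadratic a^2 - 9a + 62 has discriminant -167 < 0 and is irreducible over ℤ.

(2a + 9)(6a + 1)(a - 2)(a^2 - 9a + 62)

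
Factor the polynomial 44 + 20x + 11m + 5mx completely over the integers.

(5x + 11)(m + 4)

Group as (5mx + 11m) + (20x + 44) = m(5x + 11) + 4(5x + 11).
Both groups share the factor (5x + 11).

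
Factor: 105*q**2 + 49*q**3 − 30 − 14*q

Group as (49*q**3 − 14*q) + (105*q**2 − 30) = 7*q*(7*q**2 − 2) + 15*(7*q**2 − 2).
Both groups share the factor (7*q**2 − 2).

(7*q + 15)*(7*q**2 − 2)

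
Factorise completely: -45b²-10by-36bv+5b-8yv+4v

Group: -5b(9b+2y-1) - 4v(9b+2y-1); both groups contain (9b+2y-1).

-(5b+4v)(9b+2y-1)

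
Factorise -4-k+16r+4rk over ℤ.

(4r-1)(k+4)

Group as (4rk+16r) + (-k-4) = 4r(k+4) - (k+4).
Both groups share the factor (k+4).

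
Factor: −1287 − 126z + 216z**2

Pull out the common factor 9, then factor the remaining trinomial.

9(4z − 11)(6z + 13)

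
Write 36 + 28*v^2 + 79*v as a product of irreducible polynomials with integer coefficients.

Need a pair with product 28·36 = 1008 and sum 79: that's 63 and 16.
Split the middle term: 28*v^2 + 63*v + 16*v + 36 = 7*v*(4*v + 9) + 4*(4*v + 9).

(4*v + 9)*(7*v + 4)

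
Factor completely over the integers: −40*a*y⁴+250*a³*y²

Pull out the common factor 10*a*y²; 25*a²−4*y² is a difference of squares.

10*a*y²*(5*a+2*y)*(5*a−2*y)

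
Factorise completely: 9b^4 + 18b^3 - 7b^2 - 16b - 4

Among the possible rational roots, b = 1 is a root, giving the factor (b - 1) and quotient 9b^3 + 27b^2 + 20b + 4.
Next, b = -2/3 is a root, so (3b + 2) divides it; the quotient is 3b^2 + 7b + 2.
The remaining quadratic factors as (3b + 1)(b + 2).

(3b + 1)(3b + 2)(b + 2)(b - 1)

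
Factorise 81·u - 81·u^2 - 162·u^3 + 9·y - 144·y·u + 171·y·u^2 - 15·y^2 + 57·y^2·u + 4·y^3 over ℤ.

(4·y - 3·u - 3)·(y + 6·u - 3)·(y + 9·u)

Group: y·(4·y^2 + 33·y·u - 3·y - 27·u^2 - 27·u) + (6·u - 3)·(4·y^2 + 33·y·u - 3·y - 27·u^2 - 27·u); both groups contain (4·y^2 + 33·y·u - 3·y - 27·u^2 - 27·u), so (y + 6·u - 3) is a factor with cofactor 4·y^2 + 33·y·u - 3·y - 27·u^2 - 27·u.
The cofactor groups again: 4·y^2 + 33·y·u - 3·y - 27·u^2 - 27·u = 4·y·(y + 9·u) + (-3·u - 3)·(y + 9·u); both groups contain (y + 9·u), giving (4·y - 3·u - 3)·(y + 9·u).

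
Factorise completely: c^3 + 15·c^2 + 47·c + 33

(c + 1)·(c + 11)·(c + 3)

Among the possible rational roots, c = −3 is a root, so (c + 3) divides it; the quotient is c^2 + 12·c + 11.
The remaining quadratic factors as (c + 1)(c + 11).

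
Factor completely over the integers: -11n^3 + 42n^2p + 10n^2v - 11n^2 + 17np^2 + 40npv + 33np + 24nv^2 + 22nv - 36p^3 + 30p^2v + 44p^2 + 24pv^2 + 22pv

Group: n(-11n^2 - 2np - 12nv - 11n + 9p^2 - 12pv - 11p) + (-4p - 2v)(-11n^2 - 2np - 12nv - 11n + 9p^2 - 12pv - 11p); both groups contain (-11n^2 - 2np - 12nv - 11n + 9p^2 - 12pv - 11p), so (n - 4p - 2v) is a factor with cofactor -11n^2 - 2np - 12nv - 11n + 9p^2 - 12pv - 11p.
The cofactor groups again: -11n^2 - 2np - 12nv - 11n + 9p^2 - 12pv - 11p = -11n(n + p) + (9p - 12v - 11)(n + p); both groups contain (n + p), giving -(11n - 9p + 12v + 11)(n + p).

-(11n - 9p + 12v + 11)(n + p)(n - 4p - 2v)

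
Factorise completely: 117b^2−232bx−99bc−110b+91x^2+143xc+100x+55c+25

(13b−7x−11c−5)(9b−13x−5)

Group: 9b(13b−7x−11c−5) + (−13x−5)(13b−7x−11c−5); both groups contain (13b−7x−11c−5).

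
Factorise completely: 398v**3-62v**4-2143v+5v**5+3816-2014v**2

(5v+8)(v-1)(v-9)(v**2-4v+53)

Trying the rational-root candidates, v = 9 is a root, so (v-9) is a factor; dividing leaves 5v**4-17v**3+245v**2+191v-424.
Continuing, v = -8/5 is a root, so (5v+8) divides it; the quotient is v**3-5v**2+57v-53.
Then v = 1 is a root, so (v-1) divides it; the quotient is v**2-4v+53.
The quadratic v**2-4v+53 has discriminant -196 < 0 and is irreducible over ℤ.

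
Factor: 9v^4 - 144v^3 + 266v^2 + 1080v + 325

(3v + 1)(3v + 5)(v - 13)(v - 5)

Trying the rational-root candidates, v = -5/3 is a root, giving the factor (3v + 5) and quotient 3v^3 - 53v^2 + 177v + 65.
Then v = 5 is a root, so (v - 5) divides it; the quotient is 3v^2 - 38v - 13.
The remaining quadratic factors as (v - 13)(3v + 1).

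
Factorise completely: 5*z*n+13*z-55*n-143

Group as (5*z*n+13*z) + (-55*n-143) = z*(5*n+13) - 11*(5*n+13).
Both groups share the factor (5*n+13).

(5*n+13)*(z-11)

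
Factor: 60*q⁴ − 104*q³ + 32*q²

4*q²*(3*q − 4)*(5*q − 2)

Pull out the common factor 4*q², then factor the remaining trinomial.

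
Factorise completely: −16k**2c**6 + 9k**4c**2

Every term has a factor of k**2c**2; factoring it out leaves 9k**2 − 16c**4.
Recognize a difference of squares with the parts 3k and 4c**2.

c**2k**2(3k − 4c**2)(3k + 4c**2)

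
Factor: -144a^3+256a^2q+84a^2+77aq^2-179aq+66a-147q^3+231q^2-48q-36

Group: 4a(-36a^2+91aq-6a-49q^2+28q+12) + (3q-3)(-36a^2+91aq-6a-49q^2+28q+12); both groups contain (-36a^2+91aq-6a-49q^2+28q+12), so (4a+3q-3) is a factor with cofactor -36a^2+91aq-6a-49q^2+28q+12.
The cofactor groups again: -36a^2+91aq-6a-49q^2+28q+12 = -4a(9a-7q+6) + (7q+2)(9a-7q+6); both groups contain (9a-7q+6), giving -(4a-7q-2)(9a-7q+6).

-(4a+3q-3)(4a-7q-2)(9a-7q+6)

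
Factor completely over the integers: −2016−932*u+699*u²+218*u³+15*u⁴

Among the possible rational roots, u = −4/3 is a root, so (3*u+4) divides it; the quotient is 5*u³+66*u²+145*u−504.
Continuing, u = 9/5 is a root, so (5*u−9) divides it; the quotient is u²+15*u+56.
The remaining quadratic factors as (u+7)(u+8).

(3*u+4)*(5*u−9)*(u+7)*(u+8)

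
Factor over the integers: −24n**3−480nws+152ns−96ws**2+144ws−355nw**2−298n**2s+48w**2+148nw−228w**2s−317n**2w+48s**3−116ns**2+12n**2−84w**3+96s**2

−(3n+w+2s)(8n+7w−2s−4)(n+12w+12s)

Group: 8n(−3n**2−37nw−38ns−12w**2−36ws−24s**2) + (7w−2s−4)(−3n**2−37nw−38ns−12w**2−36ws−24s**2); both groups contain (−3n**2−37nw−38ns−12w**2−36ws−24s**2), so (8n+7w−2s−4) is a factor with cofactor −3n**2−37nw−38ns−12w**2−36ws−24s**2.
The cofactor groups again: −3n**2−37nw−38ns−12w**2−36ws−24s**2 = −n(3n+w+2s) + (−12w−12s)(3n+w+2s); both groups contain (3n+w+2s), giving −(n+12w+12s)(3n+w+2s).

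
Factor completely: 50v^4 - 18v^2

2v^2(5v + 3)(5v - 3)

Every term has a factor of 2v^2. Then 25v^2 - 9 = (5v)² − (3)².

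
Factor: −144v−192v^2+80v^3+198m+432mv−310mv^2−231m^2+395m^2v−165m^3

−(11m−8v)(3m−2v+6)(5m−5v−3)

Group: 5m(−33m^2+46mv−66m−16v^2+48v) + (−5v−3)(−33m^2+46mv−66m−16v^2+48v); both groups contain (−33m^2+46mv−66m−16v^2+48v), so (5m−5v−3) is a factor with cofactor −33m^2+46mv−66m−16v^2+48v.
The cofactor groups again: −33m^2+46mv−66m−16v^2+48v = −3m(11m−8v) + (2v−6)(11m−8v); both groups contain (11m−8v), giving −(3m−2v+6)(11m−8v).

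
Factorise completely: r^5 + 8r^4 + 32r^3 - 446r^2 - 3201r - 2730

By the rational root theorem, r = -1 is a root, so (r + 1) is a factor; dividing leaves r^4 + 7r^3 + 25r^2 - 471r - 2730.
Next, r = -5 is a root, so (r + 5) is a factor; dividing leaves r^3 + 2r^2 + 15r - 546.
Then r = 7 is a root, giving the factor (r - 7) and quotient r^2 + 9r + 78.
The quadratic r^2 + 9r + 78 has discriminant -231 < 0 and is irreducible over ℤ.

(r + 1)(r + 5)(r - 7)(r^2 + 9r + 78)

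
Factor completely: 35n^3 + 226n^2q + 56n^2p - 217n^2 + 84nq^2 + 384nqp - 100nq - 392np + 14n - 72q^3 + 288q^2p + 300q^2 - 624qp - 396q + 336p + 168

(5n - 2q + 8p + 4)(7n + 6q - 7)(n + 6q - 6)

Group: n(35n^2 + 16nq + 56np - 7n - 12q^2 + 48qp + 38q - 56p - 28) + (6q - 6)(35n^2 + 16nq + 56np - 7n - 12q^2 + 48qp + 38q - 56p - 28); both groups contain (35n^2 + 16nq + 56np - 7n - 12q^2 + 48qp + 38q - 56p - 28), so (n + 6q - 6) is a factor with cofactor 35n^2 + 16nq + 56np - 7n - 12q^2 + 48qp + 38q - 56p - 28.
The cofactor groups again: 35n^2 + 16nq + 56np - 7n - 12q^2 + 48qp + 38q - 56p - 28 = 5n(7n + 6q - 7) + (-2q + 8p + 4)(7n + 6q - 7); both groups contain (7n + 6q - 7), giving (5n - 2q + 8p + 4)(7n + 6q - 7).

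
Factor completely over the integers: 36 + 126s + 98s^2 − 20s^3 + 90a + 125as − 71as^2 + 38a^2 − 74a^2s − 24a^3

−(2a + s − 6)(3a + 4s + 2)(4a + 5s + 3)

Group: 2a(−12a^2 − 31as − 17a − 20s^2 − 22s − 6) + (s − 6)(−12a^2 − 31as − 17a − 20s^2 − 22s − 6); both groups contain (−12a^2 − 31as − 17a − 20s^2 − 22s − 6), so (2a + s − 6) is a factor with cofactor −12a^2 − 31as − 17a − 20s^2 − 22s − 6.
The cofactor groups again: −12a^2 − 31as − 17a − 20s^2 − 22s − 6 = −3a(4a + 5s + 3) + (−4s − 2)(4a + 5s + 3); both groups contain (4a + 5s + 3), giving −(3a + 4s + 2)(4a + 5s + 3).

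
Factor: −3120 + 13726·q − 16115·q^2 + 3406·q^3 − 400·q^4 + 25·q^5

Trying the rational-root candidates, q = 8 is a root, giving the factor (q − 8) and quotient 25·q^4 − 200·q^3 + 1806·q^2 − 1667·q + 390.
Continuing, q = 2/5 is a root, so (5·q − 2) is a factor; dividing leaves 5·q^3 − 38·q^2 + 346·q − 195.
Continuing, q = 3/5 is a root, so (5·q − 3) divides it; the quotient is q^2 − 7·q + 65.
The quadratic q^2 − 7·q + 65 has discriminant −211 < 0 and is irreducible over ℤ.

(5·q − 2)·(5·q − 3)·(q − 8)·(q^2 − 7·q + 65)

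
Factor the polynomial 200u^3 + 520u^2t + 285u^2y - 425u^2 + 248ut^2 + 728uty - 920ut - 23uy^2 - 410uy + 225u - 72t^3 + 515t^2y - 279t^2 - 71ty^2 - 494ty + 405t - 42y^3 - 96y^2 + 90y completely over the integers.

Group: 5u(40u^2 + 112ut + uy - 45u + 72t^2 - 11ty - 81t - 6y^2 - 18y) + (-t + 7y - 5)(40u^2 + 112ut + uy - 45u + 72t^2 - 11ty - 81t - 6y^2 - 18y); both groups contain (40u^2 + 112ut + uy - 45u + 72t^2 - 11ty - 81t - 6y^2 - 18y), so (5u - t + 7y - 5) is a factor with cofactor 40u^2 + 112ut + uy - 45u + 72t^2 - 11ty - 81t - 6y^2 - 18y.
The cofactor groups again: 40u^2 + 112ut + uy - 45u + 72t^2 - 11ty - 81t - 6y^2 - 18y = 5u(8u + 8t - 3y - 9) + (9t + 2y)(8u + 8t - 3y - 9); both groups contain (8u + 8t - 3y - 9), giving (5u + 9t + 2y)(8u + 8t - 3y - 9).

(5u - t + 7y - 5)(8u + 8t - 3y - 9)(5u + 9t + 2y)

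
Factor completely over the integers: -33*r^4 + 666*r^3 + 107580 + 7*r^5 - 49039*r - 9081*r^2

Testing divisors of the constant over divisors of the leading coefficient, r = -5 is a root, so (r + 5) is a factor; dividing leaves 7*r^4 - 68*r^3 + 1006*r^2 - 14111*r + 21516.
Then r = 11 is a root, giving the factor (r - 11) and quotient 7*r^3 + 9*r^2 + 1105*r - 1956.
Continuing, r = 12/7 is a root, giving the factor (7*r - 12) and quotient r^2 + 3*r + 163.
The quadratic r^2 + 3*r + 163 has discriminant -643 < 0 and is irreducible over ℤ.

(7*r - 12)*(r + 5)*(r - 11)*(r^2 + 3*r + 163)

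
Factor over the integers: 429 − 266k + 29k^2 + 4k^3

Among the possible rational roots, k = 3 is a root, giving the factor (k − 3) and quotient 4k^2 + 41k − 143.
The remaining quadratic factors as (k + 13)(4k − 11).

(4k − 11)(k + 13)(k − 3)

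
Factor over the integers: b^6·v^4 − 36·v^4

v^4·(b^3 + 6)·(b^3 − 6)

Pull out the common factor v^4, leaving b^6 − 36.
Recognize a difference of squares with the parts b^3 and 6.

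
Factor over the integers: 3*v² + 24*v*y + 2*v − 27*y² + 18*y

Group: 3*v*(v + 9*y) + (−3*y + 2)*(v + 9*y); both groups contain (v + 9*y).

(3*v − 3*y + 2)*(v + 9*y)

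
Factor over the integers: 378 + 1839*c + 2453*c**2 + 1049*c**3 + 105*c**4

Trying the rational-root candidates, c = -6/7 is a root, so (7*c + 6) divides it; the quotient is 15*c**3 + 137*c**2 + 233*c + 63.
Next, c = -1/3 is a root, so (3*c + 1) is a factor; dividing leaves 5*c**2 + 44*c + 63.
The remaining quadratic factors as (c + 7)(5*c + 9).

(3*c + 1)*(5*c + 9)*(7*c + 6)*(c + 7)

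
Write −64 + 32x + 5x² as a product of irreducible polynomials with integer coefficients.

Need a pair with product 5·(−64) = −320 and sum 32: that's −8 and 40.
Split the middle term: 5x² − 8x + 40x − 64 = x(5x − 8) + 8(5x − 8).

(5x − 8)(x + 8)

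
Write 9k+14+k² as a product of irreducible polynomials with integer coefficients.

(k+2)(k+7)

Two integers with product 14 and sum 9 are 7 and 2.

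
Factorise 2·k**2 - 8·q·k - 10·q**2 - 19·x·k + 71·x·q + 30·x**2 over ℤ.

Group: 15·x·(2·x + 5·q - k) + (-2·q - 2·k)·(2·x + 5·q - k); both groups contain (2·x + 5·q - k).

(15·x - 2·q - 2·k)·(2·x + 5·q - k)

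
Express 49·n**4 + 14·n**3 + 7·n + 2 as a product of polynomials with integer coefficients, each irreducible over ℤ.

(7·n + 2)·(7·n**3 + 1)

Group as (49·n**4 + 7·n) + (14·n**3 + 2) = 7·n·(7·n**3 + 1) + 2·(7·n**3 + 1).
Both groups share the factor (7·n**3 + 1).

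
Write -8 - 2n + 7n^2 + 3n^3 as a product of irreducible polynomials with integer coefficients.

(3n + 4)(n + 2)(n - 1)

Testing divisors of the constant over divisors of the leading coefficient, n = -4/3 is a root, so (3n + 4) is a factor; dividing leaves n^2 + n - 2.
The remaining quadratic factors as (n + 2)(n - 1).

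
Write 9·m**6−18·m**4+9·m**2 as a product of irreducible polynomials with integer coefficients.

9·m**2·(m+1)**2·(m−1)**2

Factor out 9·m**2 first: what remains is m**4−2·m**2+1.
Recognize a perfect-square trinomial with the parts 1 and m**2.
−m**2+1 is again a difference of squares: (−m+1)·(m+1).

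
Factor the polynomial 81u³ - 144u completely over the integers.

Every term has a factor of 9u. Then 9u² - 16 = (3u)² − (4)².

9u(3u + 4)(3u - 4)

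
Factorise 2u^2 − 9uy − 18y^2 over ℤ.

(2u + 3y)(u − 6y)

Group: u(2u + 3y) − 6y(2u + 3y); both groups contain (2u + 3y).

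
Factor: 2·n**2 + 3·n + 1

(2·n + 1)·(n + 1)

Need a pair with product 2·1 = 2 and sum 3: that's 1 and 2.
Split the middle term: 2·n**2 + n + 2·n + 1 = n·(2·n + 1) + (2·n + 1).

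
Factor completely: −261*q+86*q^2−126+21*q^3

By the rational root theorem, q = −3/7 is a root, giving the factor (7*q+3) and quotient 3*q^2+11*q−42.
The remaining quadratic factors as (3*q−7)(q+6).

(3*q−7)*(7*q+3)*(q+6)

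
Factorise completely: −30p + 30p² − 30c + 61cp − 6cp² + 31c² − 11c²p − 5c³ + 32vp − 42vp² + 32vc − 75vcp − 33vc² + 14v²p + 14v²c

Group: 2v(7vc + 7vp + c² + cp − 5c − 5p) + (−5c − 6p + 6)(7vc + 7vp + c² + cp − 5c − 5p); both groups contain (7vc + 7vp + c² + cp − 5c − 5p), so (2v − 5c − 6p + 6) is a factor with cofactor 7vc + 7vp + c² + cp − 5c − 5p.
The cofactor groups again: 7vc + 7vp + c² + cp − 5c − 5p = c(7v + c − 5) + p(7v + c − 5); both groups contain (7v + c − 5), giving (c + p)(7v + c − 5).

(2v − 5c − 6p + 6)(7v + c − 5)(c + p)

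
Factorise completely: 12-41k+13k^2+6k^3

(2k-3)(3k-1)(k+4)

Testing divisors of the constant over divisors of the leading coefficient, k = 1/3 is a root, giving the factor (3k-1) and quotient 2k^2+5k-12.
The remaining quadratic factors as (2k-3)(k+4).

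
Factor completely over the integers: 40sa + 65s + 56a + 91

Group as (40sa + 65s) + (56a + 91) = 5s(8a + 13) + 7(8a + 13).
Both groups share the factor (8a + 13).

(5s + 7)(8a + 13)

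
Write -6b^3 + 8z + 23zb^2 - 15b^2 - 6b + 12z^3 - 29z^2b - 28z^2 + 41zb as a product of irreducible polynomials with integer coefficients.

(3z - 2b - 1)(4z - 3b)(z - b - 2)

Group: z(12z^2 - 17zb - 4z + 6b^2 + 3b) + (-b - 2)(12z^2 - 17zb - 4z + 6b^2 + 3b); both groups contain (12z^2 - 17zb - 4z + 6b^2 + 3b), so (z - b - 2) is a factor with cofactor 12z^2 - 17zb - 4z + 6b^2 + 3b.
The cofactor groups again: 12z^2 - 17zb - 4z + 6b^2 + 3b = 4z(3z - 2b - 1) - 3b(3z - 2b - 1); both groups contain (3z - 2b - 1), giving (4z - 3b)(3z - 2b - 1).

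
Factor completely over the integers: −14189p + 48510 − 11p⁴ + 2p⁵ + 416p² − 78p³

By the rational root theorem, p = 11 is a root, so (p − 11) is a factor; dividing leaves 2p⁴ + 11p³ + 43p² + 889p − 4410.
Next, p = 7/2 is a root, so (2p − 7) is a factor; dividing leaves p³ + 9p² + 53p + 630.
Next, p = −10 is a root, so (p + 10) divides it; the quotient is p² − p + 63.
The quadratic p² − p + 63 has discriminant −251 < 0 and is irreducible over ℤ.

(2p − 7)(p + 10)(p − 11)(p² − p + 63)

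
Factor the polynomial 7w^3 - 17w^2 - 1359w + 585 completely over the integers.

Testing divisors of the constant over divisors of the leading coefficient, w = 15 is a root, giving the factor (w - 15) and quotient 7w^2 + 88w - 39.
The remaining quadratic factors as (7w - 3)(w + 13).

(7w - 3)(w + 13)(w - 15)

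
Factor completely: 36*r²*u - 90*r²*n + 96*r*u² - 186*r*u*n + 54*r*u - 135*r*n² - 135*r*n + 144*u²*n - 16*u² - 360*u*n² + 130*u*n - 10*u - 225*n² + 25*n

(2*u - 5*n)*(3*r + 8*u + 5)*(6*r + 9*n - 1)

Group: 3*r*(12*r*u - 30*r*n + 18*u*n - 2*u - 45*n² + 5*n) + (8*u + 5)*(12*r*u - 30*r*n + 18*u*n - 2*u - 45*n² + 5*n); both groups contain (12*r*u - 30*r*n + 18*u*n - 2*u - 45*n² + 5*n), so (3*r + 8*u + 5) is a factor with cofactor 12*r*u - 30*r*n + 18*u*n - 2*u - 45*n² + 5*n.
The cofactor groups again: 12*r*u - 30*r*n + 18*u*n - 2*u - 45*n² + 5*n = 2*u*(6*r + 9*n - 1) - 5*n*(6*r + 9*n - 1); both groups contain (6*r + 9*n - 1), giving (2*u - 5*n)*(6*r + 9*n - 1).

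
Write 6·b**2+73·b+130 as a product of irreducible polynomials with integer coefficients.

(6·b+13)·(b+10)

Need a pair with product 6·130 = 780 and sum 73: that's 13 and 60.
Split the middle term: 6·b**2+13·b + 60·b+130 = b·(6·b+13) + 10·(6·b+13).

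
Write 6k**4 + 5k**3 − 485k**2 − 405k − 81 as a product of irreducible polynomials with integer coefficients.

(2k + 1)(3k + 1)(k + 9)(k − 9)

Trying the rational-root candidates, k = −9 is a root, so (k + 9) is a factor; dividing leaves 6k**3 − 49k**2 − 44k − 9.
Continuing, k = −1/3 is a root, so (3k + 1) divides it; the quotient is 2k**2 − 17k − 9.
The remaining quadratic factors as (k − 9)(2k + 1).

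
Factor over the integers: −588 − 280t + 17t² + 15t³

Trying the rational-root candidates, t = −14/5 is a root, so (5t + 14) is a factor; dividing leaves 3t² − 5t − 42.
The remaining quadratic factors as (t + 3)(3t − 14).

(3t − 14)(5t + 14)(t + 3)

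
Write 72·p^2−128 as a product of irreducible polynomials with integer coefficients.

Factor out 8, leaving 9·p^2−16, which is a difference of two squares.

8·(3·p+4)·(3·p−4)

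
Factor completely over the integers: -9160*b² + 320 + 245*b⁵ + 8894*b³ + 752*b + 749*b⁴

(5*b - 4)*(7*b + 1)*(7*b - 2)*(b² + 4*b + 40)

By the rational root theorem, b = -1/7 is a root, giving the factor (7*b + 1) and quotient 35*b⁴ + 102*b³ + 1256*b² - 1488*b + 320.
Next, b = 2/7 is a root, so (7*b - 2) divides it; the quotient is 5*b³ + 16*b² + 184*b - 160.
Continuing, b = 4/5 is a root, so (5*b - 4) is a factor; dividing leaves b² + 4*b + 40.
The quadratic b² + 4*b + 40 has discriminant -144 < 0 and is irreducible over ℤ.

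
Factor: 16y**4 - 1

(2y + 1)(2y - 1)(4y**2 + 1)

Write as (4y**2)² − (1)², then factor 4y**2 - 1 once more.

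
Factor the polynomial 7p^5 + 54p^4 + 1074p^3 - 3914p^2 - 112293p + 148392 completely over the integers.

Among the possible rational roots, p = 9/7 is a root, giving the factor (7p - 9) and quotient p^4 + 9p^3 + 165p^2 - 347p - 16488.
Then p = 8 is a root, so (p - 8) divides it; the quotient is p^3 + 17p^2 + 301p + 2061.
Next, p = -9 is a root, so (p + 9) divides it; the quotient is p^2 + 8p + 229.
The quadratic p^2 + 8p + 229 has discriminant -852 < 0 and is irreducible over ℤ.

(7p - 9)(p + 9)(p - 8)(p^2 + 8p + 229)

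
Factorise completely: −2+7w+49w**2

Need a pair with product 49·(−2) = −98 and sum 7: that's −7 and 14.
Split the middle term: 49w**2−7w + 14w−2 = 7w(7w−1) + 2(7w−1).

(7w+2)(7w−1)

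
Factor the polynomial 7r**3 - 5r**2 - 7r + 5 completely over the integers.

(7r - 5)(r + 1)(r - 1)

Group as (7r**3 - 7r) + (-5r**2 + 5) = 7r(r**2 - 1) - 5(r**2 - 1).
Both groups share the factor (r**2 - 1).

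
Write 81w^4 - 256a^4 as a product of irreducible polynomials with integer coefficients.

(3w)⁴ − (4a)⁴ = ((3w)² − (4a)²)((3w)² + (4a)²); the first factor splits again, the second (9w^2 + 16a^2) is irreducible.

(3w - 4a)(3w + 4a)(9w^2 + 16a^2)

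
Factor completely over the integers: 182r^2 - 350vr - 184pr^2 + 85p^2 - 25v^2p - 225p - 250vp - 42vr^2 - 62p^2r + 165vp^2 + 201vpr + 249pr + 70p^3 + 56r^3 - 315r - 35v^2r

Group: v(-25vp - 35vr - 10p^2 + 6pr - 25p + 28r^2 - 35r) + (-7p + 2r + 9)(-25vp - 35vr - 10p^2 + 6pr - 25p + 28r^2 - 35r); both groups contain (-25vp - 35vr - 10p^2 + 6pr - 25p + 28r^2 - 35r), so (v - 7p + 2r + 9) is a factor with cofactor -25vp - 35vr - 10p^2 + 6pr - 25p + 28r^2 - 35r.
The cofactor groups again: -25vp - 35vr - 10p^2 + 6pr - 25p + 28r^2 - 35r = -5p(5v + 2p - 4r + 5) - 7r(5v + 2p - 4r + 5); both groups contain (5v + 2p - 4r + 5), giving -(5p + 7r)(5v + 2p - 4r + 5).

-(v - 7p + 2r + 9)(5v + 2p - 4r + 5)(5p + 7r)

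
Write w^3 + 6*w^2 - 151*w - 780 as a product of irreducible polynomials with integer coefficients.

Among the possible rational roots, w = -5 is a root, so (w + 5) is a factor; dividing leaves w^2 + w - 156.
The remaining quadratic factors as (w - 12)(w + 13).

(w + 13)*(w + 5)*(w - 12)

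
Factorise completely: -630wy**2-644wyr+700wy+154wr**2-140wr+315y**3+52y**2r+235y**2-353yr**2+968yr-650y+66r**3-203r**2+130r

Group: 14w(-45y**2-46yr+50y+11r**2-10r) + (-7y+6r-13)(-45y**2-46yr+50y+11r**2-10r); both groups contain (-45y**2-46yr+50y+11r**2-10r), so (14w-7y+6r-13) is a factor with cofactor -45y**2-46yr+50y+11r**2-10r.
The cofactor groups again: -45y**2-46yr+50y+11r**2-10r = -9y(5y-r) + (-11r+10)(5y-r); both groups contain (5y-r), giving -(9y+11r-10)(5y-r).

-(5y-r)(9y+11r-10)(14w-7y+6r-13)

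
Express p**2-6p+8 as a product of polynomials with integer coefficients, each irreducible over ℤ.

Two integers with product 8 and sum -6 are -4 and -2.

(p-2)(p-4)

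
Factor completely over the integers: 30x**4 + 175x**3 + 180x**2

5x**2(2x + 9)(3x + 4)

Pull out the common factor 5x**2, then factor the remaining trinomial.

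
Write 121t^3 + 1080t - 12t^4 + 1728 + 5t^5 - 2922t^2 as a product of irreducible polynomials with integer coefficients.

(5t + 3)(t - 1)(t - 8)(t^2 + 6t + 72)

Testing divisors of the constant over divisors of the leading coefficient, t = 8 is a root, so (t - 8) is a factor; dividing leaves 5t^4 + 28t^3 + 345t^2 - 162t - 216.
Next, t = 1 is a root, giving the factor (t - 1) and quotient 5t^3 + 33t^2 + 378t + 216.
Continuing, t = -3/5 is a root, giving the factor (5t + 3) and quotient t^2 + 6t + 72.
The quadratic t^2 + 6t + 72 has discriminant -252 < 0 and is irreducible over ℤ.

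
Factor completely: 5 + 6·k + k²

(k + 1)·(k + 5)

Two integers with product 5 and sum 6 are 5 and 1.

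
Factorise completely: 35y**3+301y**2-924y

Pull out the common factor 7y, then factor the remaining trinomial.

7y(5y-12)(y+11)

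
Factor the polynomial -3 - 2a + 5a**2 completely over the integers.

Need a pair with product 5·(-3) = -15 and sum -2: that's 3 and -5.
Split the middle term: 5a**2 + 3a - 5a - 3 = a(5a + 3) - (5a + 3).

(5a + 3)(a - 1)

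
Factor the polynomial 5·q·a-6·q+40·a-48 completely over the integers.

Group as (5·q·a-6·q) + (40·a-48) = q·(5·a-6) + 8·(5·a-6).
Both groups share the factor (5·a-6).

(5·a-6)·(q+8)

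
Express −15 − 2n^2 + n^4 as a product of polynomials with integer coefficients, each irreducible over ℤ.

(n^2 + 3)(n^2 − 5)

Substitute u = n^2 to get a quadratic in u, then factor.
n^2 − 5 is irreducible over ℤ (5 is not a perfect square).
n^2 + 3 is irreducible over ℤ (always positive, so no real roots).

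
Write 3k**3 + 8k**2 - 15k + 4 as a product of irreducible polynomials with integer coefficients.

(3k - 1)(k + 4)(k - 1)

By the rational root theorem, k = -4 is a root, so (k + 4) divides it; the quotient is 3k**2 - 4k + 1.
The remaining quadratic factors as (k - 1)(3k - 1).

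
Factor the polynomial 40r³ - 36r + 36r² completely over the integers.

4r(2r + 3)(5r - 3)

Pull out the common factor 4r, then factor the remaining trinomial.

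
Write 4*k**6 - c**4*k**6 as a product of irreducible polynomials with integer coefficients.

Pull out the common factor k**6, leaving -c**4 + 4.
Recognize a difference of squares with the parts 2 and c**2.

-k**6*(c**2 + 2)*(c**2 - 2)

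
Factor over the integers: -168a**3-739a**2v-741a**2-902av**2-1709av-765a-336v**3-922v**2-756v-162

Group: 7a(-24a**2-85av-99a-56v**2-135v-81) + (6v+2)(-24a**2-85av-99a-56v**2-135v-81); both groups contain (-24a**2-85av-99a-56v**2-135v-81), so (7a+6v+2) is a factor with cofactor -24a**2-85av-99a-56v**2-135v-81.
The cofactor groups again: -24a**2-85av-99a-56v**2-135v-81 = -3a(8a+7v+9) + (-8v-9)(8a+7v+9); both groups contain (8a+7v+9), giving -(3a+8v+9)(8a+7v+9).

-(3a+8v+9)(7a+6v+2)(8a+7v+9)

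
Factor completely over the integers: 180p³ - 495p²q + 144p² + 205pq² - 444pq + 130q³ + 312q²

(12p - 13q)(15p + 5q + 12)(p - 2q)

Group: 12p(15p² - 25pq + 12p - 10q² - 24q) - 13q(15p² - 25pq + 12p - 10q² - 24q); both groups contain (15p² - 25pq + 12p - 10q² - 24q), so (12p - 13q) is a factor with cofactor 15p² - 25pq + 12p - 10q² - 24q.
The cofactor groups again: 15p² - 25pq + 12p - 10q² - 24q = p(15p + 5q + 12) - 2q(15p + 5q + 12); both groups contain (15p + 5q + 12), giving (p - 2q)(15p + 5q + 12).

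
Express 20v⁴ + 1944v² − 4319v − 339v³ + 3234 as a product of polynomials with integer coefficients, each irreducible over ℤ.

(4v − 7)(5v − 11)(v − 6)(v − 7)

By the rational root theorem, v = 11/5 is a root, so (5v − 11) is a factor; dividing leaves 4v³ − 59v² + 259v − 294.
Next, v = 7 is a root, so (v − 7) divides it; the quotient is 4v² − 31v + 42.
The remaining quadratic factors as (4v − 7)(v − 6).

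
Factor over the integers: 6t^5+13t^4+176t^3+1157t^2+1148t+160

Trying the rational-root candidates, t = -1 is a root, so (t+1) is a factor; dividing leaves 6t^4+7t^3+169t^2+988t+160.
Next, t = -1/6 is a root, giving the factor (6t+1) and quotient t^3+t^2+28t+160.
Then t = -4 is a root, giving the factor (t+4) and quotient t^2-3t+40.
The quadratic t^2-3t+40 has discriminant -151 < 0 and is irreducible over ℤ.

(6t+1)(t+1)(t+4)(t^2-3t+40)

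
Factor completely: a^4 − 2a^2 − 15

(a^2 + 3)(a^2 − 5)

Substitute u = a^2 to get a quadratic in u, then factor.
a^2 + 3 is irreducible over ℤ (always positive, so no real roots).
a^2 − 5 is irreducible over ℤ (5 is not a perfect square).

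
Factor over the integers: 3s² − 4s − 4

(3s + 2)(s − 2)

Need a pair with product 3·(−4) = −12 and sum −4: that's −6 and 2.
Split the middle term: 3s² − 6s + 2s − 4 = 3s(s − 2) + 2(s − 2).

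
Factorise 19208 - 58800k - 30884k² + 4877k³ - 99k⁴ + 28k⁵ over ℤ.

(4k + 7)(7k - 2)(k - 7)(k² + 2k + 196)

By the rational root theorem, k = 7 is a root, so (k - 7) divides it; the quotient is 28k⁴ + 97k³ + 5556k² + 8008k - 2744.
Next, k = 2/7 is a root, so (7k - 2) is a factor; dividing leaves 4k³ + 15k² + 798k + 1372.
Next, k = -7/4 is a root, so (4k + 7) is a factor; dividing leaves k² + 2k + 196.
The quadratic k² + 2k + 196 has discriminant -780 < 0 and is irreducible over ℤ.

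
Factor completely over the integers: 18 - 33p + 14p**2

Need a pair with product 14·18 = 252 and sum -33: that's -21 and -12.
Split the middle term: 14p**2 - 21p - 12p + 18 = 7p(2p - 3) - 6(2p - 3).

(2p - 3)(7p - 6)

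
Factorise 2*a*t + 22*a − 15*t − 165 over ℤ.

Group as (2*a*t + 22*a) + (−15*t − 165) = 2*a*(t + 11) − 15*(t + 11).
Both groups share the factor (t + 11).

(2*a − 15)*(t + 11)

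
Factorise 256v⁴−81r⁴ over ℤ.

(4v−3r)(4v+3r)(16v²+9r²)

Write as (16v²)² − (9r²)², then factor 16v²−9r² once more.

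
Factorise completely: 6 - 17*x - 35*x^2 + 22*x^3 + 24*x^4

Trying the rational-root candidates, x = -2/3 is a root, so (3*x + 2) is a factor; dividing leaves 8*x^3 + 2*x^2 - 13*x + 3.
Continuing, x = 1/4 is a root, so (4*x - 1) is a factor; dividing leaves 2*x^2 + x - 3.
The remaining quadratic factors as (2*x + 3)(x - 1).

(2*x + 3)*(3*x + 2)*(4*x - 1)*(x - 1)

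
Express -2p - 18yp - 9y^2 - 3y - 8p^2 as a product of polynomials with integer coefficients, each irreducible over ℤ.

-(3y + 2p)(3y + 4p + 1)

Group: -3y(3y + 2p) + (-4p - 1)(3y + 2p); both groups contain (3y + 2p).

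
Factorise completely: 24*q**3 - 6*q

Pull out the common factor 6*q; 4*q**2 - 1 is a difference of squares.

6*q*(2*q + 1)*(2*q - 1)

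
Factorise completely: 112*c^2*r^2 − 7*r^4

Every term has a factor of 7*r^2. Then 16*c^2 − r^2 = (4*c)² − (r)².

7*r^2*(4*c + r)*(4*c − r)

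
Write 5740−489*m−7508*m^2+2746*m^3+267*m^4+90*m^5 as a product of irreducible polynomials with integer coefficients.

Testing divisors of the constant over divisors of the leading coefficient, m = 7/6 is a root, giving the factor (6*m−7) and quotient 15*m^4+62*m^3+530*m^2−633*m−820.
Continuing, m = −4/5 is a root, giving the factor (5*m+4) and quotient 3*m^3+10*m^2+98*m−205.
Continuing, m = 5/3 is a root, so (3*m−5) divides it; the quotient is m^2+5*m+41.
The quadratic m^2+5*m+41 has discriminant −139 < 0 and is irreducible over ℤ.

(3*m−5)*(5*m+4)*(6*m−7)*(m^2+5*m+41)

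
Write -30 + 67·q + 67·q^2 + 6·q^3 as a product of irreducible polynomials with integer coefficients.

(2·q + 3)·(3·q - 1)·(q + 10)

Among the possible rational roots, q = 1/3 is a root, so (3·q - 1) divides it; the quotient is 2·q^2 + 23·q + 30.
The remaining quadratic factors as (2·q + 3)(q + 10).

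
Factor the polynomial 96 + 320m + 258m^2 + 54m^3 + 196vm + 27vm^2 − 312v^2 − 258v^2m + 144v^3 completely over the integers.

Group: 8v(18v^2 − 39vm − 48v + 18m^2 + 62m + 24) + (3m + 4)(18v^2 − 39vm − 48v + 18m^2 + 62m + 24); both groups contain (18v^2 − 39vm − 48v + 18m^2 + 62m + 24), so (8v + 3m + 4) is a factor with cofactor 18v^2 − 39vm − 48v + 18m^2 + 62m + 24.
The cofactor groups again: 18v^2 − 39vm − 48v + 18m^2 + 62m + 24 = 3v(6v − 9m − 4) + (−2m − 6)(6v − 9m − 4); both groups contain (6v − 9m − 4), giving (3v − 2m − 6)(6v − 9m − 4).

(3v − 2m − 6)(6v − 9m − 4)(8v + 3m + 4)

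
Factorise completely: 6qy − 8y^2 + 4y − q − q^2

−(q − 2y + 1)(q − 4y)

Group: −q(q − 2y + 1) + 4y(q − 2y + 1); both groups contain (q − 2y + 1).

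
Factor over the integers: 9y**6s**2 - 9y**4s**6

9s**2y**4(y - s**2)(y + s**2)

Pull out the common factor 9y**4s**2, leaving y**2 - s**4.
Recognize a difference of squares with the parts y and s**2.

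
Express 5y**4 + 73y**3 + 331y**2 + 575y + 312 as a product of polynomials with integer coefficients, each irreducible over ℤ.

(5y + 13)(y + 1)(y + 3)(y + 8)

Testing divisors of the constant over divisors of the leading coefficient, y = -13/5 is a root, giving the factor (5y + 13) and quotient y**3 + 12y**2 + 35y + 24.
Then y = -8 is a root, so (y + 8) divides it; the quotient is y**2 + 4y + 3.
The remaining quadratic factors as (y + 3)(y + 1).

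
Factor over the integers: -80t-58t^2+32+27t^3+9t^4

(3t+4)(3t-1)(t+4)(t-2)

By the rational root theorem, t = 1/3 is a root, so (3t-1) divides it; the quotient is 3t^3+10t^2-16t-32.
Continuing, t = -4 is a root, so (t+4) divides it; the quotient is 3t^2-2t-8.
The remaining quadratic factors as (t-2)(3t+4).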